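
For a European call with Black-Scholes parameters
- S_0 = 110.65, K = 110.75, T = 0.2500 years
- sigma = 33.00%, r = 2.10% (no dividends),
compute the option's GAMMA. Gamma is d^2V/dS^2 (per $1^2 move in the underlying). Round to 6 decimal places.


Answer: Gamma = 0.021722

Derivation:
d1 = 0.1088433792; d2 = -0.0561566208
phi(d1) = 0.3965861546; exp(-qT) = 1.0000000000; exp(-rT) = 0.9947637572
Gamma = exp(-qT) * phi(d1) / (S * sigma * sqrt(T)) = 1.0000000000 * 0.3965861546 / (110.6500 * 0.3300 * 0.5000000000) = 0.021722


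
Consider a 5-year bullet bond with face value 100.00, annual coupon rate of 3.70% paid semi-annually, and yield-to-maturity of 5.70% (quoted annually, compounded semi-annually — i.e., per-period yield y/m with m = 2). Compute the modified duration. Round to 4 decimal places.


Answer: Modified duration = 4.4613

Derivation:
Coupon per period c = face * coupon_rate / m = 1.850000
Periods per year m = 2; per-period yield y/m = 0.028500
Number of cashflows N = 10
Cashflows (t years, CF_t, discount factor 1/(1+y/m)^(m*t), PV):
  t = 0.5000: CF_t = 1.850000, DF = 0.972290, PV = 1.798736
  t = 1.0000: CF_t = 1.850000, DF = 0.945347, PV = 1.748893
  t = 1.5000: CF_t = 1.850000, DF = 0.919152, PV = 1.700430
  t = 2.0000: CF_t = 1.850000, DF = 0.893682, PV = 1.653311
  t = 2.5000: CF_t = 1.850000, DF = 0.868917, PV = 1.607497
  t = 3.0000: CF_t = 1.850000, DF = 0.844840, PV = 1.562953
  t = 3.5000: CF_t = 1.850000, DF = 0.821429, PV = 1.519643
  t = 4.0000: CF_t = 1.850000, DF = 0.798667, PV = 1.477534
  t = 4.5000: CF_t = 1.850000, DF = 0.776536, PV = 1.436591
  t = 5.0000: CF_t = 101.850000, DF = 0.755018, PV = 76.898536
Price P = sum_t PV_t = 91.404124
First compute Macaulay numerator sum_t t * PV_t:
  t * PV_t at t = 0.5000: 0.899368
  t * PV_t at t = 1.0000: 1.748893
  t * PV_t at t = 1.5000: 2.550645
  t * PV_t at t = 2.0000: 3.306622
  t * PV_t at t = 2.5000: 4.018743
  t * PV_t at t = 3.0000: 4.688859
  t * PV_t at t = 3.5000: 5.318752
  t * PV_t at t = 4.0000: 5.910134
  t * PV_t at t = 4.5000: 6.464658
  t * PV_t at t = 5.0000: 384.492681
Macaulay duration D = 419.399356 / 91.404124 = 4.588407
Modified duration = D / (1 + y/m) = 4.588407 / (1 + 0.028500) = 4.461261


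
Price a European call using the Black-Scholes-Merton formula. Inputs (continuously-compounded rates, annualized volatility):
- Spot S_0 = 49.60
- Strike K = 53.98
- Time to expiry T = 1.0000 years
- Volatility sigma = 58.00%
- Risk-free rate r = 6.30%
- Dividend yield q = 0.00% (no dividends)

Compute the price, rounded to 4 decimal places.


Answer: Price = 10.9073

Derivation:
d1 = (ln(S/K) + (r - q + 0.5*sigma^2) * T) / (sigma * sqrt(T)) = 0.25271936
d2 = d1 - sigma * sqrt(T) = -0.32728064
exp(-rT) = 0.93894347; exp(-qT) = 1.00000000
C = S_0 * exp(-qT) * N(d1) - K * exp(-rT) * N(d2)
N(d1) = 0.59975746; N(d2) = 0.37172782
C = 49.6000 * 1.00000000 * 0.59975746 - 53.9800 * 0.93894347 * 0.37172782 = 10.9073


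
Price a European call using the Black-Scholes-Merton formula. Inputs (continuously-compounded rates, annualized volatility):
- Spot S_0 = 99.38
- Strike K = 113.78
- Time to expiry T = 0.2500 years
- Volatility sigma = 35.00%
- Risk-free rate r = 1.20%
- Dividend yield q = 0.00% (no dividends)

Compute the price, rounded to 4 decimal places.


d1 = (ln(S/K) + (r - q + 0.5*sigma^2) * T) / (sigma * sqrt(T)) = -0.66859070
d2 = d1 - sigma * sqrt(T) = -0.84359070
exp(-rT) = 0.99700450; exp(-qT) = 1.00000000
C = S_0 * exp(-qT) * N(d1) - K * exp(-rT) * N(d2)
N(d1) = 0.25187830; N(d2) = 0.19944908
C = 99.3800 * 1.00000000 * 0.25187830 - 113.7800 * 0.99700450 * 0.19944908 = 2.4063

Answer: Price = 2.4063


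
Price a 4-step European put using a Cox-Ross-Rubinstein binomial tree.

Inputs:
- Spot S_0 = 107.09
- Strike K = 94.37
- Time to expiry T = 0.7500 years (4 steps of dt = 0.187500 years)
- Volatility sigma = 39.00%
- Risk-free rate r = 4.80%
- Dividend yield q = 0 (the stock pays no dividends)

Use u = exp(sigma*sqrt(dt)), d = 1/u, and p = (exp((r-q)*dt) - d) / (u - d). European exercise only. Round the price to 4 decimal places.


Answer: Price = V(0,0) = 7.3186

Derivation:
dt = T/N = 0.187500
u = exp(sigma*sqrt(dt)) = 1.183972; d = 1/u = 0.844615
p = (exp((r-q)*dt) - d) / (u - d) = 0.484522
Discount per step: exp(-r*dt) = 0.991040
Stock lattice S(k, i) with i counting down-moves:
  k=0: S(0,0) = 107.0900
  k=1: S(1,0) = 126.7916; S(1,1) = 90.4498
  k=2: S(2,0) = 150.1177; S(2,1) = 107.0900; S(2,2) = 76.3952
  k=3: S(3,0) = 177.7351; S(3,1) = 126.7916; S(3,2) = 90.4498; S(3,3) = 64.5245
  k=4: S(4,0) = 210.4334; S(4,1) = 150.1177; S(4,2) = 107.0900; S(4,3) = 76.3952; S(4,4) = 54.4983
Terminal payoffs V(N, i) = max(K - S_T, 0):
  V(4,0) = 0.000000; V(4,1) = 0.000000; V(4,2) = 0.000000; V(4,3) = 17.974813; V(4,4) = 39.871685
Backward induction: V(k, i) = exp(-r*dt) * [p * V(k+1, i) + (1-p) * V(k+1, i+1)].
  V(3,0) = exp(-r*dt) * [p*0.000000 + (1-p)*0.000000] = 0.000000
  V(3,1) = exp(-r*dt) * [p*0.000000 + (1-p)*0.000000] = 0.000000
  V(3,2) = exp(-r*dt) * [p*0.000000 + (1-p)*17.974813] = 9.182609
  V(3,3) = exp(-r*dt) * [p*17.974813 + (1-p)*39.871685] = 28.999997
  V(2,0) = exp(-r*dt) * [p*0.000000 + (1-p)*0.000000] = 0.000000
  V(2,1) = exp(-r*dt) * [p*0.000000 + (1-p)*9.182609] = 4.691026
  V(2,2) = exp(-r*dt) * [p*9.182609 + (1-p)*28.999997] = 19.224243
  V(1,0) = exp(-r*dt) * [p*0.000000 + (1-p)*4.691026] = 2.396457
  V(1,1) = exp(-r*dt) * [p*4.691026 + (1-p)*19.224243] = 12.073433
  V(0,0) = exp(-r*dt) * [p*2.396457 + (1-p)*12.073433] = 7.318563


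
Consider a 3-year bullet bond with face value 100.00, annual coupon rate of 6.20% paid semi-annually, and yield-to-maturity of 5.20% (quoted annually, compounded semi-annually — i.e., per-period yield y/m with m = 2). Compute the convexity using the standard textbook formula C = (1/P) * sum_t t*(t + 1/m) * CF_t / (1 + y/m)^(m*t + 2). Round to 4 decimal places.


Answer: Convexity = 9.0333

Derivation:
Coupon per period c = face * coupon_rate / m = 3.100000
Periods per year m = 2; per-period yield y/m = 0.026000
Number of cashflows N = 6
Cashflows (t years, CF_t, discount factor 1/(1+y/m)^(m*t), PV):
  t = 0.5000: CF_t = 3.100000, DF = 0.974659, PV = 3.021442
  t = 1.0000: CF_t = 3.100000, DF = 0.949960, PV = 2.944876
  t = 1.5000: CF_t = 3.100000, DF = 0.925887, PV = 2.870249
  t = 2.0000: CF_t = 3.100000, DF = 0.902424, PV = 2.797514
  t = 2.5000: CF_t = 3.100000, DF = 0.879555, PV = 2.726622
  t = 3.0000: CF_t = 103.100000, DF = 0.857266, PV = 88.384173
Price P = sum_t PV_t = 102.744876
Convexity numerator sum_t t*(t + 1/m) * CF_t / (1+y/m)^(m*t + 2):
  t = 0.5000: term = 1.435125
  t = 1.0000: term = 4.196271
  t = 1.5000: term = 8.179865
  t = 2.0000: term = 13.287630
  t = 2.5000: term = 19.426360
  t = 3.0000: term = 881.594918
Convexity = (1/P) * sum = 928.120169 / 102.744876 = 9.033250


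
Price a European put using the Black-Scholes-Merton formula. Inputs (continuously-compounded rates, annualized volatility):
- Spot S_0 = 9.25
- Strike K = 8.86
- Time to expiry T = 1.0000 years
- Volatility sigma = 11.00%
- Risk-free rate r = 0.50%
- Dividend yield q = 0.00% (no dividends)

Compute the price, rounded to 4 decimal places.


Answer: Price = 0.2163

Derivation:
d1 = (ln(S/K) + (r - q + 0.5*sigma^2) * T) / (sigma * sqrt(T)) = 0.49206170
d2 = d1 - sigma * sqrt(T) = 0.38206170
exp(-rT) = 0.99501248; exp(-qT) = 1.00000000
P = K * exp(-rT) * N(-d2) - S_0 * exp(-qT) * N(-d1)
N(-d1) = 0.31133786; N(-d2) = 0.35120780
P = 8.8600 * 0.99501248 * 0.35120780 - 9.2500 * 1.00000000 * 0.31133786 = 0.2163


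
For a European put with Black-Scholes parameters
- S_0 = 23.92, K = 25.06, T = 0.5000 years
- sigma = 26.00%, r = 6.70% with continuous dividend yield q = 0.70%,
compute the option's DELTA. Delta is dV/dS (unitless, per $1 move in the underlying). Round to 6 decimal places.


d1 = 0.0018601239; d2 = -0.1819876392
phi(d1) = 0.3989415902; exp(-qT) = 0.9965061179; exp(-rT) = 0.9670549112
N(-d1) = 0.4992579184
Delta = -exp(-qT) * N(-d1) = -0.9965061179 * 0.4992579184 = -0.497514

Answer: Delta = -0.497514


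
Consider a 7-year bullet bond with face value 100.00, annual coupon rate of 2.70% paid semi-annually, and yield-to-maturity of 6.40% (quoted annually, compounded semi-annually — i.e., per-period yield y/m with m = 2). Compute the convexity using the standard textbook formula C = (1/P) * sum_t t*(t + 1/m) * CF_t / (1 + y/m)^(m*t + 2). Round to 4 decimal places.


Coupon per period c = face * coupon_rate / m = 1.350000
Periods per year m = 2; per-period yield y/m = 0.032000
Number of cashflows N = 14
Cashflows (t years, CF_t, discount factor 1/(1+y/m)^(m*t), PV):
  t = 0.5000: CF_t = 1.350000, DF = 0.968992, PV = 1.308140
  t = 1.0000: CF_t = 1.350000, DF = 0.938946, PV = 1.267577
  t = 1.5000: CF_t = 1.350000, DF = 0.909831, PV = 1.228272
  t = 2.0000: CF_t = 1.350000, DF = 0.881620, PV = 1.190186
  t = 2.5000: CF_t = 1.350000, DF = 0.854283, PV = 1.153281
  t = 3.0000: CF_t = 1.350000, DF = 0.827793, PV = 1.117521
  t = 3.5000: CF_t = 1.350000, DF = 0.802125, PV = 1.082869
  t = 4.0000: CF_t = 1.350000, DF = 0.777253, PV = 1.049292
  t = 4.5000: CF_t = 1.350000, DF = 0.753152, PV = 1.016755
  t = 5.0000: CF_t = 1.350000, DF = 0.729799, PV = 0.985228
  t = 5.5000: CF_t = 1.350000, DF = 0.707169, PV = 0.954678
  t = 6.0000: CF_t = 1.350000, DF = 0.685241, PV = 0.925076
  t = 6.5000: CF_t = 1.350000, DF = 0.663994, PV = 0.896391
  t = 7.0000: CF_t = 101.350000, DF = 0.643405, PV = 65.209068
Price P = sum_t PV_t = 79.384335
Convexity numerator sum_t t*(t + 1/m) * CF_t / (1+y/m)^(m*t + 2):
  t = 0.5000: term = 0.614136
  t = 1.0000: term = 1.785280
  t = 1.5000: term = 3.459844
  t = 2.0000: term = 5.587604
  t = 2.5000: term = 8.121517
  t = 3.0000: term = 11.017562
  t = 3.5000: term = 14.234576
  t = 4.0000: term = 17.734106
  t = 4.5000: term = 21.480264
  t = 5.0000: term = 25.439589
  t = 5.5000: term = 29.580918
  t = 6.0000: term = 33.875258
  t = 6.5000: term = 38.295673
  t = 7.0000: term = 3214.459067
Convexity = (1/P) * sum = 3425.685393 / 79.384335 = 43.153166

Answer: Convexity = 43.1532


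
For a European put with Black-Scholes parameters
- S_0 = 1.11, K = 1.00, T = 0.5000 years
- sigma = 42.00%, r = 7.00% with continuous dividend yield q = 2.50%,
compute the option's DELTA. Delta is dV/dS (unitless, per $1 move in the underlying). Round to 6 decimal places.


Answer: Delta = -0.278917

Derivation:
d1 = 0.5756523150; d2 = 0.2786674669
phi(d1) = 0.3380280742; exp(-qT) = 0.9875778005; exp(-rT) = 0.9656054163
N(-d1) = 0.2824251063
Delta = -exp(-qT) * N(-d1) = -0.9875778005 * 0.2824251063 = -0.278917


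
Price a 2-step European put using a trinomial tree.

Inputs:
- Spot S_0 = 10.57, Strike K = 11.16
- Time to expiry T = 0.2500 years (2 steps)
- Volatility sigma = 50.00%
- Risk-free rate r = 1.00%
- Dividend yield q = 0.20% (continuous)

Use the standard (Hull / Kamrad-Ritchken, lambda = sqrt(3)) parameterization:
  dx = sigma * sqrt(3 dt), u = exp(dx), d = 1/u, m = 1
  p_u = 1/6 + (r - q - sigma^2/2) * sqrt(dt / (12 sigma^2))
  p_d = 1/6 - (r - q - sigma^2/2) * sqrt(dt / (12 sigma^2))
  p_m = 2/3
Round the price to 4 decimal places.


Answer: Price = V(0,0) = 1.3463

Derivation:
dt = T/N = 0.125000; dx = sigma*sqrt(3*dt) = 0.306186
u = exp(dx) = 1.358235; d = 1/u = 0.736250
p_u = 0.142784, p_m = 0.666667, p_d = 0.190549
Discount per step: exp(-r*dt) = 0.998751
Stock lattice S(k, j) with j the centered position index:
  k=0: S(0,+0) = 10.5700
  k=1: S(1,-1) = 7.7822; S(1,+0) = 10.5700; S(1,+1) = 14.3565
  k=2: S(2,-2) = 5.7296; S(2,-1) = 7.7822; S(2,+0) = 10.5700; S(2,+1) = 14.3565; S(2,+2) = 19.4996
Terminal payoffs V(N, j) = max(K - S_T, 0):
  V(2,-2) = 5.430391; V(2,-1) = 3.377843; V(2,+0) = 0.590000; V(2,+1) = 0.000000; V(2,+2) = 0.000000
Backward induction: V(k, j) = exp(-r*dt) * [p_u * V(k+1, j+1) + p_m * V(k+1, j) + p_d * V(k+1, j-1)]
  V(1,-1) = exp(-r*dt) * [p_u*0.590000 + p_m*3.377843 + p_d*5.430391] = 3.366683
  V(1,+0) = exp(-r*dt) * [p_u*0.000000 + p_m*0.590000 + p_d*3.377843] = 1.035683
  V(1,+1) = exp(-r*dt) * [p_u*0.000000 + p_m*0.000000 + p_d*0.590000] = 0.112284
  V(0,+0) = exp(-r*dt) * [p_u*0.112284 + p_m*1.035683 + p_d*3.366683] = 1.346323


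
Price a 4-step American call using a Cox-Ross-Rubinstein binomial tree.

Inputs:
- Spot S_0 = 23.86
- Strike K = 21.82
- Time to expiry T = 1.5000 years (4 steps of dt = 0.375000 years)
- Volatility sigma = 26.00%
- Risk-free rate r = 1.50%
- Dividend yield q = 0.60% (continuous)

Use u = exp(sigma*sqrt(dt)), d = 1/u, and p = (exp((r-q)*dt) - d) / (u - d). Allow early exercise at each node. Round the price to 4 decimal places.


Answer: Price = V(0,0) = 4.2356

Derivation:
dt = T/N = 0.375000
u = exp(sigma*sqrt(dt)) = 1.172592; d = 1/u = 0.852811
p = (exp((r-q)*dt) - d) / (u - d) = 0.470852
Discount per step: exp(-r*dt) = 0.994391
Stock lattice S(k, i) with i counting down-moves:
  k=0: S(0,0) = 23.8600
  k=1: S(1,0) = 27.9780; S(1,1) = 20.3481
  k=2: S(2,0) = 32.8068; S(2,1) = 23.8600; S(2,2) = 17.3531
  k=3: S(3,0) = 38.4690; S(3,1) = 27.9780; S(3,2) = 20.3481; S(3,3) = 14.7989
  k=4: S(4,0) = 45.1085; S(4,1) = 32.8068; S(4,2) = 23.8600; S(4,3) = 17.3531; S(4,4) = 12.6207
Terminal payoffs V(N, i) = max(S_T - K, 0):
  V(4,0) = 23.288502; V(4,1) = 10.986842; V(4,2) = 2.040000; V(4,3) = 0.000000; V(4,4) = 0.000000
Backward induction: V(k, i) = exp(-r*dt) * [p * V(k+1, i) + (1-p) * V(k+1, i+1)]; then take max(V_cont, immediate exercise) for American.
  V(3,0) = exp(-r*dt) * [p*23.288502 + (1-p)*10.986842] = 16.684981; exercise = 16.649046; V(3,0) = max -> 16.684981
  V(3,1) = exp(-r*dt) * [p*10.986842 + (1-p)*2.040000] = 6.217562; exercise = 6.158049; V(3,1) = max -> 6.217562
  V(3,2) = exp(-r*dt) * [p*2.040000 + (1-p)*0.000000] = 0.955149; exercise = 0.000000; V(3,2) = max -> 0.955149
  V(3,3) = exp(-r*dt) * [p*0.000000 + (1-p)*0.000000] = 0.000000; exercise = 0.000000; V(3,3) = max -> 0.000000
  V(2,0) = exp(-r*dt) * [p*16.684981 + (1-p)*6.217562] = 11.083642; exercise = 10.986842; V(2,0) = max -> 11.083642
  V(2,1) = exp(-r*dt) * [p*6.217562 + (1-p)*0.955149] = 3.413709; exercise = 2.040000; V(2,1) = max -> 3.413709
  V(2,2) = exp(-r*dt) * [p*0.955149 + (1-p)*0.000000] = 0.447211; exercise = 0.000000; V(2,2) = max -> 0.447211
  V(1,0) = exp(-r*dt) * [p*11.083642 + (1-p)*3.413709] = 6.985704; exercise = 6.158049; V(1,0) = max -> 6.985704
  V(1,1) = exp(-r*dt) * [p*3.413709 + (1-p)*0.447211] = 1.833648; exercise = 0.000000; V(1,1) = max -> 1.833648
  V(0,0) = exp(-r*dt) * [p*6.985704 + (1-p)*1.833648] = 4.235609; exercise = 2.040000; V(0,0) = max -> 4.235609


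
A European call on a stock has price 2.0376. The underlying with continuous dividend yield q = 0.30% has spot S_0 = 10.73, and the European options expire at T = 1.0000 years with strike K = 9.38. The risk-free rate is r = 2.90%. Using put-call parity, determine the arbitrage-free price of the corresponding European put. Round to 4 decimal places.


Answer: Put price = 0.4516

Derivation:
Put-call parity: C - P = S_0 * exp(-qT) - K * exp(-rT).
S_0 * exp(-qT) = 10.7300 * 0.99700450 = 10.69785824
K * exp(-rT) = 9.3800 * 0.97141646 = 9.11188644
P = C - S*exp(-qT) + K*exp(-rT)
P = 2.0376 - 10.69785824 + 9.11188644 = 0.4516


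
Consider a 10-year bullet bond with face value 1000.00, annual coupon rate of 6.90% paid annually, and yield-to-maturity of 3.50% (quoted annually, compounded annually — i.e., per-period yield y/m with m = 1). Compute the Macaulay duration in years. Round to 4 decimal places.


Coupon per period c = face * coupon_rate / m = 69.000000
Periods per year m = 1; per-period yield y/m = 0.035000
Number of cashflows N = 10
Cashflows (t years, CF_t, discount factor 1/(1+y/m)^(m*t), PV):
  t = 1.0000: CF_t = 69.000000, DF = 0.966184, PV = 66.666667
  t = 2.0000: CF_t = 69.000000, DF = 0.933511, PV = 64.412238
  t = 3.0000: CF_t = 69.000000, DF = 0.901943, PV = 62.234047
  t = 4.0000: CF_t = 69.000000, DF = 0.871442, PV = 60.129514
  t = 5.0000: CF_t = 69.000000, DF = 0.841973, PV = 58.096149
  t = 6.0000: CF_t = 69.000000, DF = 0.813501, PV = 56.131544
  t = 7.0000: CF_t = 69.000000, DF = 0.785991, PV = 54.233376
  t = 8.0000: CF_t = 69.000000, DF = 0.759412, PV = 52.399397
  t = 9.0000: CF_t = 69.000000, DF = 0.733731, PV = 50.627437
  t = 10.0000: CF_t = 1069.000000, DF = 0.708919, PV = 757.834212
Price P = sum_t PV_t = 1282.764581
Macaulay numerator sum_t t * PV_t:
  t * PV_t at t = 1.0000: 66.666667
  t * PV_t at t = 2.0000: 128.824477
  t * PV_t at t = 3.0000: 186.702140
  t * PV_t at t = 4.0000: 240.518055
  t * PV_t at t = 5.0000: 290.480743
  t * PV_t at t = 6.0000: 336.789267
  t * PV_t at t = 7.0000: 379.633634
  t * PV_t at t = 8.0000: 419.195179
  t * PV_t at t = 9.0000: 455.646934
  t * PV_t at t = 10.0000: 7578.342119
Macaulay duration D = (sum_t t * PV_t) / P = 10082.799213 / 1282.764581 = 7.860210

Answer: Macaulay duration = 7.8602 years


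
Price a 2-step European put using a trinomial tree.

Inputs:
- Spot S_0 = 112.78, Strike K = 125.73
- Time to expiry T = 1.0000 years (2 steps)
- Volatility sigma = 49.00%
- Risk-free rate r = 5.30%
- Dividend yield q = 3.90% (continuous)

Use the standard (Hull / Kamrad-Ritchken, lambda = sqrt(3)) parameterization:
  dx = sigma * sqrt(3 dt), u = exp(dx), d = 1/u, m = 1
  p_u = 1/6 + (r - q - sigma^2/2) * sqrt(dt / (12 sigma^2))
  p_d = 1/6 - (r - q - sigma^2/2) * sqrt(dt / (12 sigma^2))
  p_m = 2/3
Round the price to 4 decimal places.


Answer: Price = V(0,0) = 26.9833

Derivation:
dt = T/N = 0.500000; dx = sigma*sqrt(3*dt) = 0.600125
u = exp(dx) = 1.822347; d = 1/u = 0.548743
p_u = 0.122488, p_m = 0.666667, p_d = 0.210845
Discount per step: exp(-r*dt) = 0.973848
Stock lattice S(k, j) with j the centered position index:
  k=0: S(0,+0) = 112.7800
  k=1: S(1,-1) = 61.8872; S(1,+0) = 112.7800; S(1,+1) = 205.5242
  k=2: S(2,-2) = 33.9602; S(2,-1) = 61.8872; S(2,+0) = 112.7800; S(2,+1) = 205.5242; S(2,+2) = 374.5364
Terminal payoffs V(N, j) = max(K - S_T, 0):
  V(2,-2) = 91.769807; V(2,-1) = 63.842759; V(2,+0) = 12.950000; V(2,+1) = 0.000000; V(2,+2) = 0.000000
Backward induction: V(k, j) = exp(-r*dt) * [p_u * V(k+1, j+1) + p_m * V(k+1, j) + p_d * V(k+1, j-1)]
  V(1,-1) = exp(-r*dt) * [p_u*12.950000 + p_m*63.842759 + p_d*91.769807] = 61.836688
  V(1,+0) = exp(-r*dt) * [p_u*0.000000 + p_m*12.950000 + p_d*63.842759] = 21.516450
  V(1,+1) = exp(-r*dt) * [p_u*0.000000 + p_m*0.000000 + p_d*12.950000] = 2.659036
  V(0,+0) = exp(-r*dt) * [p_u*2.659036 + p_m*21.516450 + p_d*61.836688] = 26.983338


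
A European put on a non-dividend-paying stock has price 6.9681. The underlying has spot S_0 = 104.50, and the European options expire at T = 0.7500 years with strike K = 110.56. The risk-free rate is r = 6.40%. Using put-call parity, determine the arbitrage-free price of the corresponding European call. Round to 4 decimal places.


Answer: Call price = 6.0896

Derivation:
Put-call parity: C - P = S_0 * exp(-qT) - K * exp(-rT).
S_0 * exp(-qT) = 104.5000 * 1.00000000 = 104.50000000
K * exp(-rT) = 110.5600 * 0.95313379 = 105.37847150
C = P + S*exp(-qT) - K*exp(-rT)
C = 6.9681 + 104.50000000 - 105.37847150 = 6.0896


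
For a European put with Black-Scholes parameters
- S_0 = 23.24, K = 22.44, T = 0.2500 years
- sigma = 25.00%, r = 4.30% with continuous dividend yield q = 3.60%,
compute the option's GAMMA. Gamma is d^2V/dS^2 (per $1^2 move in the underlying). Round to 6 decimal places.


Answer: Gamma = 0.127709

Derivation:
d1 = 0.3567388106; d2 = 0.2317388106
phi(d1) = 0.3743478541; exp(-qT) = 0.9910403788; exp(-rT) = 0.9893075748
Gamma = exp(-qT) * phi(d1) / (S * sigma * sqrt(T)) = 0.9910403788 * 0.3743478541 / (23.2400 * 0.2500 * 0.5000000000) = 0.127709


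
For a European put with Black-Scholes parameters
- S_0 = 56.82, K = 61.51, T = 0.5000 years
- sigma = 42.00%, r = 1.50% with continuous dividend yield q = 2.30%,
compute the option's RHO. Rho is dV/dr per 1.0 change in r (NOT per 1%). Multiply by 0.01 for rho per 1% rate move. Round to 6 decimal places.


d1 = -0.1320316072; d2 = -0.4290164553
phi(d1) = 0.3954801408; exp(-qT) = 0.9885658722; exp(-rT) = 0.9925280548
N(-d2) = 0.6660443752
Rho = -K*T*exp(-rT)*N(-d2) = -61.5100 * 0.5000 * 0.9925280548 * 0.6660443752 = -20.331138

Answer: Rho = -20.331138


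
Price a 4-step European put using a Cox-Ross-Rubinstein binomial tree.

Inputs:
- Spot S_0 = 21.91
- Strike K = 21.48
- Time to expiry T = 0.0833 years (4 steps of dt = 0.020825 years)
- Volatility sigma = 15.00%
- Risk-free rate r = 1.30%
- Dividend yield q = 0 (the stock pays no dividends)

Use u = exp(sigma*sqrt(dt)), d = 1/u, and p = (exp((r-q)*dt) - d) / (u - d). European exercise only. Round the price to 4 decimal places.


Answer: Price = V(0,0) = 0.2100

Derivation:
dt = T/N = 0.020825
u = exp(sigma*sqrt(dt)) = 1.021882; d = 1/u = 0.978586
p = (exp((r-q)*dt) - d) / (u - d) = 0.500842
Discount per step: exp(-r*dt) = 0.999729
Stock lattice S(k, i) with i counting down-moves:
  k=0: S(0,0) = 21.9100
  k=1: S(1,0) = 22.3894; S(1,1) = 21.4408
  k=2: S(2,0) = 22.8794; S(2,1) = 21.9100; S(2,2) = 20.9817
  k=3: S(3,0) = 23.3800; S(3,1) = 22.3894; S(3,2) = 21.4408; S(3,3) = 20.5324
  k=4: S(4,0) = 23.8916; S(4,1) = 22.8794; S(4,2) = 21.9100; S(4,3) = 20.9817; S(4,4) = 20.0927
Terminal payoffs V(N, i) = max(K - S_T, 0):
  V(4,0) = 0.000000; V(4,1) = 0.000000; V(4,2) = 0.000000; V(4,3) = 0.498302; V(4,4) = 1.387272
Backward induction: V(k, i) = exp(-r*dt) * [p * V(k+1, i) + (1-p) * V(k+1, i+1)].
  V(3,0) = exp(-r*dt) * [p*0.000000 + (1-p)*0.000000] = 0.000000
  V(3,1) = exp(-r*dt) * [p*0.000000 + (1-p)*0.000000] = 0.000000
  V(3,2) = exp(-r*dt) * [p*0.000000 + (1-p)*0.498302] = 0.248664
  V(3,3) = exp(-r*dt) * [p*0.498302 + (1-p)*1.387272] = 0.941783
  V(2,0) = exp(-r*dt) * [p*0.000000 + (1-p)*0.000000] = 0.000000
  V(2,1) = exp(-r*dt) * [p*0.000000 + (1-p)*0.248664] = 0.124089
  V(2,2) = exp(-r*dt) * [p*0.248664 + (1-p)*0.941783] = 0.594479
  V(1,0) = exp(-r*dt) * [p*0.000000 + (1-p)*0.124089] = 0.061923
  V(1,1) = exp(-r*dt) * [p*0.124089 + (1-p)*0.594479] = 0.358790
  V(0,0) = exp(-r*dt) * [p*0.061923 + (1-p)*0.358790] = 0.210050


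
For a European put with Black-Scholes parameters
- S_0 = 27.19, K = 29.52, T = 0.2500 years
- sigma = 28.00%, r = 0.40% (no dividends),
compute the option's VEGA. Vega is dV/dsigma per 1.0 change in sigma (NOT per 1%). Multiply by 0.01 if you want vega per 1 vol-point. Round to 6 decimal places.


Answer: Vega = 4.761893

Derivation:
d1 = -0.5101338649; d2 = -0.6501338649
phi(d1) = 0.3502679615; exp(-qT) = 1.0000000000; exp(-rT) = 0.9990004998
Vega = S * exp(-qT) * phi(d1) * sqrt(T) = 27.1900 * 1.0000000000 * 0.3502679615 * 0.5000000000 = 4.761893


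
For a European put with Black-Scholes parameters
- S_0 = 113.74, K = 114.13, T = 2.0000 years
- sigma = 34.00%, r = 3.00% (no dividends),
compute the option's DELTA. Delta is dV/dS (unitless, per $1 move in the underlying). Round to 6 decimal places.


d1 = 0.3580809377; d2 = -0.1227516735
phi(d1) = 0.3741683264; exp(-qT) = 1.0000000000; exp(-rT) = 0.9417645336
N(-d1) = 0.3601413720
Delta = -exp(-qT) * N(-d1) = -1.0000000000 * 0.3601413720 = -0.360141

Answer: Delta = -0.360141


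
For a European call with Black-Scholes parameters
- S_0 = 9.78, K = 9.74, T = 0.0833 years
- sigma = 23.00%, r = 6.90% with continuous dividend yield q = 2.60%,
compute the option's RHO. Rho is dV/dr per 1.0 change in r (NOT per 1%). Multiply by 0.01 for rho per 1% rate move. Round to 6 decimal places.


d1 = 0.1488890257; d2 = 0.0825070252
phi(d1) = 0.3945448314; exp(-qT) = 0.9978365437; exp(-rT) = 0.9942687864
N(d2) = 0.5328782339
Rho = K*T*exp(-rT)*N(d2) = 9.7400 * 0.0833 * 0.9942687864 * 0.5328782339 = 0.429869

Answer: Rho = 0.429869


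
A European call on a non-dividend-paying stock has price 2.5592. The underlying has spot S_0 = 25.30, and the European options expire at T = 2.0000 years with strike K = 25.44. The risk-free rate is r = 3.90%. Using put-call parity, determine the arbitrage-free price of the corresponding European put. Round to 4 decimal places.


Put-call parity: C - P = S_0 * exp(-qT) - K * exp(-rT).
S_0 * exp(-qT) = 25.3000 * 1.00000000 = 25.30000000
K * exp(-rT) = 25.4400 * 0.92496443 = 23.53109501
P = C - S*exp(-qT) + K*exp(-rT)
P = 2.5592 - 25.30000000 + 23.53109501 = 0.7903

Answer: Put price = 0.7903


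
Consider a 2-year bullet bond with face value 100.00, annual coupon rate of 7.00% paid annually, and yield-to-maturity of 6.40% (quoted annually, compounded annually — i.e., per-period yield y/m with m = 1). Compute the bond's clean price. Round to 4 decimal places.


Answer: Price = 101.0939

Derivation:
Coupon per period c = face * coupon_rate / m = 7.000000
Periods per year m = 1; per-period yield y/m = 0.064000
Number of cashflows N = 2
Cashflows (t years, CF_t, discount factor 1/(1+y/m)^(m*t), PV):
  t = 1.0000: CF_t = 7.000000, DF = 0.939850, PV = 6.578947
  t = 2.0000: CF_t = 107.000000, DF = 0.883317, PV = 94.514953
Price P = sum_t PV_t = 101.093900


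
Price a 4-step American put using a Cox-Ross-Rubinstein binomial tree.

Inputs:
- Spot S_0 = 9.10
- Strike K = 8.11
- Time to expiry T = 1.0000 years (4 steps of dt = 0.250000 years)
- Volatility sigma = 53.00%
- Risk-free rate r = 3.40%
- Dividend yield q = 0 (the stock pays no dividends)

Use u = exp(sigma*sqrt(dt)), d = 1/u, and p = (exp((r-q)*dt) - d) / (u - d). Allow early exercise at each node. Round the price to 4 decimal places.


dt = T/N = 0.250000
u = exp(sigma*sqrt(dt)) = 1.303431; d = 1/u = 0.767206
p = (exp((r-q)*dt) - d) / (u - d) = 0.450054
Discount per step: exp(-r*dt) = 0.991536
Stock lattice S(k, i) with i counting down-moves:
  k=0: S(0,0) = 9.1000
  k=1: S(1,0) = 11.8612; S(1,1) = 6.9816
  k=2: S(2,0) = 15.4603; S(2,1) = 9.1000; S(2,2) = 5.3563
  k=3: S(3,0) = 20.1514; S(3,1) = 11.8612; S(3,2) = 6.9816; S(3,3) = 4.1094
  k=4: S(4,0) = 26.2660; S(4,1) = 15.4603; S(4,2) = 9.1000; S(4,3) = 5.3563; S(4,4) = 3.1527
Terminal payoffs V(N, i) = max(K - S_T, 0):
  V(4,0) = 0.000000; V(4,1) = 0.000000; V(4,2) = 0.000000; V(4,3) = 2.753695; V(4,4) = 4.957252
Backward induction: V(k, i) = exp(-r*dt) * [p * V(k+1, i) + (1-p) * V(k+1, i+1)]; then take max(V_cont, immediate exercise) for American.
  V(3,0) = exp(-r*dt) * [p*0.000000 + (1-p)*0.000000] = 0.000000; exercise = 0.000000; V(3,0) = max -> 0.000000
  V(3,1) = exp(-r*dt) * [p*0.000000 + (1-p)*0.000000] = 0.000000; exercise = 0.000000; V(3,1) = max -> 0.000000
  V(3,2) = exp(-r*dt) * [p*0.000000 + (1-p)*2.753695] = 1.501565; exercise = 1.128426; V(3,2) = max -> 1.501565
  V(3,3) = exp(-r*dt) * [p*2.753695 + (1-p)*4.957252] = 3.931968; exercise = 4.000611; V(3,3) = max -> 4.000611
  V(2,0) = exp(-r*dt) * [p*0.000000 + (1-p)*0.000000] = 0.000000; exercise = 0.000000; V(2,0) = max -> 0.000000
  V(2,1) = exp(-r*dt) * [p*0.000000 + (1-p)*1.501565] = 0.818790; exercise = 0.000000; V(2,1) = max -> 0.818790
  V(2,2) = exp(-r*dt) * [p*1.501565 + (1-p)*4.000611] = 2.851564; exercise = 2.753695; V(2,2) = max -> 2.851564
  V(1,0) = exp(-r*dt) * [p*0.000000 + (1-p)*0.818790] = 0.446479; exercise = 0.000000; V(1,0) = max -> 0.446479
  V(1,1) = exp(-r*dt) * [p*0.818790 + (1-p)*2.851564] = 1.920313; exercise = 1.128426; V(1,1) = max -> 1.920313
  V(0,0) = exp(-r*dt) * [p*0.446479 + (1-p)*1.920313] = 1.246369; exercise = 0.000000; V(0,0) = max -> 1.246369

Answer: Price = V(0,0) = 1.2464


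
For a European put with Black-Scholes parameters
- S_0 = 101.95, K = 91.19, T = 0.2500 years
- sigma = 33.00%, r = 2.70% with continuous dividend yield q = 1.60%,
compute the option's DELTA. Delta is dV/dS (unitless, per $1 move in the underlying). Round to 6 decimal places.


d1 = 0.7751500308; d2 = 0.6101500308
phi(d1) = 0.2954170127; exp(-qT) = 0.9960079893; exp(-rT) = 0.9932727301
N(-d1) = 0.2191255056
Delta = -exp(-qT) * N(-d1) = -0.9960079893 * 0.2191255056 = -0.218251

Answer: Delta = -0.218251


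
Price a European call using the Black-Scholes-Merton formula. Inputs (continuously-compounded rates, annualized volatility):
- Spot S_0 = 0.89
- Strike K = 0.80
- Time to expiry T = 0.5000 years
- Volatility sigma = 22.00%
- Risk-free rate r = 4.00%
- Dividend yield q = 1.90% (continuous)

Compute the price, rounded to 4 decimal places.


Answer: Price = 0.1143

Derivation:
d1 = (ln(S/K) + (r - q + 0.5*sigma^2) * T) / (sigma * sqrt(T)) = 0.83059164
d2 = d1 - sigma * sqrt(T) = 0.67502814
exp(-rT) = 0.98019867; exp(-qT) = 0.99054498
C = S_0 * exp(-qT) * N(d1) - K * exp(-rT) * N(d2)
N(d1) = 0.79689782; N(d2) = 0.75017106
C = 0.8900 * 0.99054498 * 0.79689782 - 0.8000 * 0.98019867 * 0.75017106 = 0.1143


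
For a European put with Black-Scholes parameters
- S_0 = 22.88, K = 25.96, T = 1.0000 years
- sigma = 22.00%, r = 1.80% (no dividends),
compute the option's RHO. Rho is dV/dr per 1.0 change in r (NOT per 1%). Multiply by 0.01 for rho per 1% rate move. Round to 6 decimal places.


d1 = -0.3822442060; d2 = -0.6022442060
phi(d1) = 0.3708365610; exp(-qT) = 1.0000000000; exp(-rT) = 0.9821610324
N(-d2) = 0.7264942030
Rho = -K*T*exp(-rT)*N(-d2) = -25.9600 * 1.0000 * 0.9821610324 * 0.7264942030 = -18.523350

Answer: Rho = -18.523350


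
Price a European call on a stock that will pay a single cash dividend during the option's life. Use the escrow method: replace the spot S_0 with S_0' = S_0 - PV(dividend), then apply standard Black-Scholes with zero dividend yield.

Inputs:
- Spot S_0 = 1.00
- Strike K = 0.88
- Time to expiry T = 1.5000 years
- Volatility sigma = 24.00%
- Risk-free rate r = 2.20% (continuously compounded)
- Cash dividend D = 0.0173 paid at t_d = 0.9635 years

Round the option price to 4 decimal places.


Answer: Price = 0.1854

Derivation:
PV(D) = D * exp(-r * t_d) = 0.0173 * 0.97902608 = 0.01693715
S_0' = S_0 - PV(D) = 1.0000 - 0.01693715 = 0.98306285
d1 = (ln(S_0'/K) + (r + sigma^2/2)*T) / (sigma*sqrt(T)) = 0.63602072
d2 = d1 - sigma*sqrt(T) = 0.34208195
exp(-rT) = 0.96753856
N(d1) = 0.73761854; N(d2) = 0.63385539
C = S_0' * N(d1) - K * exp(-rT) * N(d2) = 0.98306285 * 0.73761854 - 0.8800 * 0.96753856 * 0.63385539 = 0.1854


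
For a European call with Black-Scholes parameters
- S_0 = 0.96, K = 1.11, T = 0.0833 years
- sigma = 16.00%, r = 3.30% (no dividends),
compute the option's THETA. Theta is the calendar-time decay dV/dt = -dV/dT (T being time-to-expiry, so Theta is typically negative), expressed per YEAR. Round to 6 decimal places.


Answer: Theta = -0.001014

Derivation:
d1 = -3.0612948337; d2 = -3.1074736167
phi(d1) = 0.0036805188; exp(-qT) = 1.0000000000; exp(-rT) = 0.9972548748
Theta = -S*exp(-qT)*phi(d1)*sigma/(2*sqrt(T)) - r*K*exp(-rT)*N(d2) + q*S*exp(-qT)*N(d1)
N(d1) = 0.0011019098; N(d2) = 0.0009434691; sqrt(T) = 0.2886173938
Term 1 = -0.9600 * 1.0000000000 * 0.0036805188 * 0.1600 / (2 * 0.2886173938) = -0.0009793722
Term 2 = -0.0330 * 1.1100 * 0.9972548748 * 0.0009434691 = -0.0000344644
Term 3 = 0 (no dividend yield, q = 0)
Theta = -0.0009793722 + (-0.0000344644) + (0.0000000000) = -0.001014


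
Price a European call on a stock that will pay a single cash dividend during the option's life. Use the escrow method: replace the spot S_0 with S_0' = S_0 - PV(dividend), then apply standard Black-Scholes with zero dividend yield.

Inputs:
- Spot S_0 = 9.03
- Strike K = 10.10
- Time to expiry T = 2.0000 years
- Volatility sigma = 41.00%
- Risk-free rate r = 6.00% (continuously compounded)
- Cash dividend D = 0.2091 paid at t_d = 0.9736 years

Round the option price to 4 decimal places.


PV(D) = D * exp(-r * t_d) = 0.2091 * 0.94325747 = 0.19723514
S_0' = S_0 - PV(D) = 9.0300 - 0.19723514 = 8.83276486
d1 = (ln(S_0'/K) + (r + sigma^2/2)*T) / (sigma*sqrt(T)) = 0.26565254
d2 = d1 - sigma*sqrt(T) = -0.31417502
exp(-rT) = 0.88692044
N(d1) = 0.60474659; N(d2) = 0.37669406
C = S_0' * N(d1) - K * exp(-rT) * N(d2) = 8.83276486 * 0.60474659 - 10.1000 * 0.88692044 * 0.37669406 = 1.9672

Answer: Price = 1.9672


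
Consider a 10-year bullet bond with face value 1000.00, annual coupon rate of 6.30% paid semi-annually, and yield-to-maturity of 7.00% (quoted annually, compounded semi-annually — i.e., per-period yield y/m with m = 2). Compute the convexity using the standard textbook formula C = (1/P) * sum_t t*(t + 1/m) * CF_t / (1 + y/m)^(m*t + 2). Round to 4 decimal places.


Answer: Convexity = 66.0831

Derivation:
Coupon per period c = face * coupon_rate / m = 31.500000
Periods per year m = 2; per-period yield y/m = 0.035000
Number of cashflows N = 20
Cashflows (t years, CF_t, discount factor 1/(1+y/m)^(m*t), PV):
  t = 0.5000: CF_t = 31.500000, DF = 0.966184, PV = 30.434783
  t = 1.0000: CF_t = 31.500000, DF = 0.933511, PV = 29.405587
  t = 1.5000: CF_t = 31.500000, DF = 0.901943, PV = 28.411195
  t = 2.0000: CF_t = 31.500000, DF = 0.871442, PV = 27.450430
  t = 2.5000: CF_t = 31.500000, DF = 0.841973, PV = 26.522155
  t = 3.0000: CF_t = 31.500000, DF = 0.813501, PV = 25.625270
  t = 3.5000: CF_t = 31.500000, DF = 0.785991, PV = 24.758715
  t = 4.0000: CF_t = 31.500000, DF = 0.759412, PV = 23.921464
  t = 4.5000: CF_t = 31.500000, DF = 0.733731, PV = 23.112526
  t = 5.0000: CF_t = 31.500000, DF = 0.708919, PV = 22.330943
  t = 5.5000: CF_t = 31.500000, DF = 0.684946, PV = 21.575790
  t = 6.0000: CF_t = 31.500000, DF = 0.661783, PV = 20.846174
  t = 6.5000: CF_t = 31.500000, DF = 0.639404, PV = 20.141231
  t = 7.0000: CF_t = 31.500000, DF = 0.617782, PV = 19.460126
  t = 7.5000: CF_t = 31.500000, DF = 0.596891, PV = 18.802054
  t = 8.0000: CF_t = 31.500000, DF = 0.576706, PV = 18.166236
  t = 8.5000: CF_t = 31.500000, DF = 0.557204, PV = 17.551919
  t = 9.0000: CF_t = 31.500000, DF = 0.538361, PV = 16.958376
  t = 9.5000: CF_t = 31.500000, DF = 0.520156, PV = 16.384904
  t = 10.0000: CF_t = 1031.500000, DF = 0.502566, PV = 518.396710
Price P = sum_t PV_t = 950.256588
Convexity numerator sum_t t*(t + 1/m) * CF_t / (1+y/m)^(m*t + 2):
  t = 0.5000: term = 14.205598
  t = 1.0000: term = 41.175645
  t = 1.5000: term = 79.566464
  t = 2.0000: term = 128.126351
  t = 2.5000: term = 185.690364
  t = 3.0000: term = 251.175372
  t = 3.5000: term = 323.575359
  t = 4.0000: term = 401.956967
  t = 4.5000: term = 485.455275
  t = 5.0000: term = 573.269782
  t = 5.5000: term = 664.660617
  t = 6.0000: term = 758.944929
  t = 6.5000: term = 855.493479
  t = 7.0000: term = 953.727401
  t = 7.5000: term = 1053.115143
  t = 8.0000: term = 1153.169561
  t = 8.5000: term = 1253.445175
  t = 9.0000: term = 1353.535568
  t = 9.5000: term = 1453.070927
  t = 10.0000: term = 50812.531941
Convexity = (1/P) * sum = 62795.891920 / 950.256588 = 66.083090


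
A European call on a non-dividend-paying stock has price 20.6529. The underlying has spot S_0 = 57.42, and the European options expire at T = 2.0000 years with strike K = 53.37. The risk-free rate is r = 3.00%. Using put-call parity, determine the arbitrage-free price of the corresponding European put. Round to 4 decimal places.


Answer: Put price = 13.4949

Derivation:
Put-call parity: C - P = S_0 * exp(-qT) - K * exp(-rT).
S_0 * exp(-qT) = 57.4200 * 1.00000000 = 57.42000000
K * exp(-rT) = 53.3700 * 0.94176453 = 50.26197316
P = C - S*exp(-qT) + K*exp(-rT)
P = 20.6529 - 57.42000000 + 50.26197316 = 13.4949


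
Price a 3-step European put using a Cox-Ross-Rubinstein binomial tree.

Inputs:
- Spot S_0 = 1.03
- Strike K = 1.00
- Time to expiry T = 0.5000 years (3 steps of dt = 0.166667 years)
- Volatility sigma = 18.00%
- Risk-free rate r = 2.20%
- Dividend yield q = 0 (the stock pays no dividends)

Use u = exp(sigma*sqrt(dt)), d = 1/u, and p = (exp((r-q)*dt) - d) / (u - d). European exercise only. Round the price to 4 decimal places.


dt = T/N = 0.166667
u = exp(sigma*sqrt(dt)) = 1.076252; d = 1/u = 0.929150
p = (exp((r-q)*dt) - d) / (u - d) = 0.506609
Discount per step: exp(-r*dt) = 0.996340
Stock lattice S(k, i) with i counting down-moves:
  k=0: S(0,0) = 1.0300
  k=1: S(1,0) = 1.1085; S(1,1) = 0.9570
  k=2: S(2,0) = 1.1931; S(2,1) = 1.0300; S(2,2) = 0.8892
  k=3: S(3,0) = 1.2840; S(3,1) = 1.1085; S(3,2) = 0.9570; S(3,3) = 0.8262
Terminal payoffs V(N, i) = max(K - S_T, 0):
  V(3,0) = 0.000000; V(3,1) = 0.000000; V(3,2) = 0.042975; V(3,3) = 0.173781
Backward induction: V(k, i) = exp(-r*dt) * [p * V(k+1, i) + (1-p) * V(k+1, i+1)].
  V(2,0) = exp(-r*dt) * [p*0.000000 + (1-p)*0.000000] = 0.000000
  V(2,1) = exp(-r*dt) * [p*0.000000 + (1-p)*0.042975] = 0.021126
  V(2,2) = exp(-r*dt) * [p*0.042975 + (1-p)*0.173781] = 0.107120
  V(1,0) = exp(-r*dt) * [p*0.000000 + (1-p)*0.021126] = 0.010385
  V(1,1) = exp(-r*dt) * [p*0.021126 + (1-p)*0.107120] = 0.063322
  V(0,0) = exp(-r*dt) * [p*0.010385 + (1-p)*0.063322] = 0.036370

Answer: Price = V(0,0) = 0.0364


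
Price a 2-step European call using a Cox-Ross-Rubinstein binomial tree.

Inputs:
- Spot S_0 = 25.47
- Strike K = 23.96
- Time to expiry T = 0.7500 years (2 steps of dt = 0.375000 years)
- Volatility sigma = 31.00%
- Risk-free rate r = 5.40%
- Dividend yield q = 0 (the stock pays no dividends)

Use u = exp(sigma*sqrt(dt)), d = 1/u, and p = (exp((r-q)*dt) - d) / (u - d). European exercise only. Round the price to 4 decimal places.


Answer: Price = V(0,0) = 3.9913

Derivation:
dt = T/N = 0.375000
u = exp(sigma*sqrt(dt)) = 1.209051; d = 1/u = 0.827095
p = (exp((r-q)*dt) - d) / (u - d) = 0.506240
Discount per step: exp(-r*dt) = 0.979954
Stock lattice S(k, i) with i counting down-moves:
  k=0: S(0,0) = 25.4700
  k=1: S(1,0) = 30.7945; S(1,1) = 21.0661
  k=2: S(2,0) = 37.2321; S(2,1) = 25.4700; S(2,2) = 17.4237
Terminal payoffs V(N, i) = max(S_T - K, 0):
  V(2,0) = 13.272134; V(2,1) = 1.510000; V(2,2) = 0.000000
Backward induction: V(k, i) = exp(-r*dt) * [p * V(k+1, i) + (1-p) * V(k+1, i+1)].
  V(1,0) = exp(-r*dt) * [p*13.272134 + (1-p)*1.510000] = 7.314830
  V(1,1) = exp(-r*dt) * [p*1.510000 + (1-p)*0.000000] = 0.749099
  V(0,0) = exp(-r*dt) * [p*7.314830 + (1-p)*0.749099] = 3.991289


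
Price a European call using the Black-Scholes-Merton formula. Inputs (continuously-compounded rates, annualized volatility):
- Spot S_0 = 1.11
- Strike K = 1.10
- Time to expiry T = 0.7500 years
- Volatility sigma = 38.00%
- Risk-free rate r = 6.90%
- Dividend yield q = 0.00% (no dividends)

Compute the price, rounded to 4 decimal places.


Answer: Price = 0.1759

Derivation:
d1 = (ln(S/K) + (r - q + 0.5*sigma^2) * T) / (sigma * sqrt(T)) = 0.34929641
d2 = d1 - sigma * sqrt(T) = 0.02020676
exp(-rT) = 0.94956623; exp(-qT) = 1.00000000
C = S_0 * exp(-qT) * N(d1) - K * exp(-rT) * N(d2)
N(d1) = 0.63656660; N(d2) = 0.50806078
C = 1.1100 * 1.00000000 * 0.63656660 - 1.1000 * 0.94956623 * 0.50806078 = 0.1759


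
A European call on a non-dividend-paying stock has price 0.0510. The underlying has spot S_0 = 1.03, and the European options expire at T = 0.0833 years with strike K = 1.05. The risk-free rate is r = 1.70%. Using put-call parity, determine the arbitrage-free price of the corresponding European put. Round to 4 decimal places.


Put-call parity: C - P = S_0 * exp(-qT) - K * exp(-rT).
S_0 * exp(-qT) = 1.0300 * 1.00000000 = 1.03000000
K * exp(-rT) = 1.0500 * 0.99858490 = 1.04851415
P = C - S*exp(-qT) + K*exp(-rT)
P = 0.0510 - 1.03000000 + 1.04851415 = 0.0695

Answer: Put price = 0.0695


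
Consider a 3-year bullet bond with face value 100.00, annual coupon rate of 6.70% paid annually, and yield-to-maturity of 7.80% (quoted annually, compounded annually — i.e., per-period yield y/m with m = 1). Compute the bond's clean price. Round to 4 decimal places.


Answer: Price = 97.1549

Derivation:
Coupon per period c = face * coupon_rate / m = 6.700000
Periods per year m = 1; per-period yield y/m = 0.078000
Number of cashflows N = 3
Cashflows (t years, CF_t, discount factor 1/(1+y/m)^(m*t), PV):
  t = 1.0000: CF_t = 6.700000, DF = 0.927644, PV = 6.215213
  t = 2.0000: CF_t = 6.700000, DF = 0.860523, PV = 5.765504
  t = 3.0000: CF_t = 106.700000, DF = 0.798259, PV = 85.174214
Price P = sum_t PV_t = 97.154932


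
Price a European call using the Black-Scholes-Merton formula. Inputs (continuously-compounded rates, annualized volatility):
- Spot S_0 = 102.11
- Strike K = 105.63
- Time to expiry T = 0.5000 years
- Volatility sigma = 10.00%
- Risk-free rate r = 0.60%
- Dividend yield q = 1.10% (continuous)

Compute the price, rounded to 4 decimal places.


Answer: Price = 1.4131

Derivation:
d1 = (ln(S/K) + (r - q + 0.5*sigma^2) * T) / (sigma * sqrt(T)) = -0.47930184
d2 = d1 - sigma * sqrt(T) = -0.55001252
exp(-rT) = 0.99700450; exp(-qT) = 0.99451510
C = S_0 * exp(-qT) * N(d1) - K * exp(-rT) * N(d2)
N(d1) = 0.31586196; N(d2) = 0.29115539
C = 102.1100 * 0.99451510 * 0.31586196 - 105.6300 * 0.99700450 * 0.29115539 = 1.4131
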